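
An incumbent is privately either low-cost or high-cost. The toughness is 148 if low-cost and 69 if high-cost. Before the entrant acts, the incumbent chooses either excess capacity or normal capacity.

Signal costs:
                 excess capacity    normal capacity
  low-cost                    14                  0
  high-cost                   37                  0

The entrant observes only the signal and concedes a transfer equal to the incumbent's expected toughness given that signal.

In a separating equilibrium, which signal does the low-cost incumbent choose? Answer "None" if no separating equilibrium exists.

Try low-cost → excess capacity, high-cost → normal capacity:
  If types separate, excess capacity earns payment 148 and normal capacity earns 69.
  Low-cost: excess capacity gives 148 − 14 = 134; normal capacity gives 69 − 0 = 69. No deviation. ✓
  High-cost: normal capacity gives 69 − 0 = 69; excess capacity gives 148 − 37 = 111. Would deviate. ✗
Try low-cost → normal capacity, high-cost → excess capacity:
  If types separate, normal capacity earns payment 148 and excess capacity earns 69.
  Low-cost: normal capacity gives 148 − 0 = 148; excess capacity gives 69 − 14 = 55. No deviation. ✓
  High-cost: excess capacity gives 69 − 37 = 32; normal capacity gives 148 − 0 = 148. Would deviate. ✗
Neither assignment is incentive-compatible.

None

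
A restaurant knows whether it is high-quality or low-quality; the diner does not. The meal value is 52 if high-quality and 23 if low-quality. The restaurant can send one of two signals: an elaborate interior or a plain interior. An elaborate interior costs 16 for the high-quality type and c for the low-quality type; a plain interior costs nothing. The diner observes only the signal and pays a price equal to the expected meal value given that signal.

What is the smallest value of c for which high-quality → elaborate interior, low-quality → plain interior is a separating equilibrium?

Under separation: elaborate interior → high-quality (pays 52); plain interior → low-quality (pays 23).
High-quality: 52 − 16 = 36 ≥ 23 − 0 = 23. Holds regardless of c. ✓
Low-quality: 23 − 0 ≥ 52 − c, so c ≥ 52 − 23 = 29.

29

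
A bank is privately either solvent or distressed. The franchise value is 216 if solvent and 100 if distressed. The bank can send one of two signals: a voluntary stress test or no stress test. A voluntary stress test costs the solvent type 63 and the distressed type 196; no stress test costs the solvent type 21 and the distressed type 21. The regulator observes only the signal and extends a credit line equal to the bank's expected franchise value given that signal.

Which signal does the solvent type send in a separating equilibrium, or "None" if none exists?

stress test

Try solvent → stress test, distressed → no stress test:
  Under separation the regulator infers type exactly: stress test → solvent (pays 216), no stress test → distressed (pays 100).
  Solvent: stress test gives 216 − 63 = 153; no stress test gives 100 − 21 = 79. No deviation. ✓
  Distressed: no stress test gives 100 − 21 = 79; stress test gives 216 − 196 = 20. No deviation. ✓
Both hold — the solvent type sends stress test.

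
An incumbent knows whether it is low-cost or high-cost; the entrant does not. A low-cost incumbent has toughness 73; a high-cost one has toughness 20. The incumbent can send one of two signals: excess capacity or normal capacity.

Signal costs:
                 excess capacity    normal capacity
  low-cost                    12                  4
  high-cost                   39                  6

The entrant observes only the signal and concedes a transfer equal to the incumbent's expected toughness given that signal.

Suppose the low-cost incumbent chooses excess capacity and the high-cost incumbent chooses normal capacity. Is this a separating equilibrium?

No

Under separation the entrant infers type exactly: excess capacity → low-cost (pays 73), normal capacity → high-cost (pays 20).
Low-cost: excess capacity gives 73 − 12 = 61; normal capacity gives 20 − 4 = 16. No deviation. ✓
High-cost: normal capacity gives 20 − 6 = 14; excess capacity gives 73 − 39 = 34. Would deviate. ✗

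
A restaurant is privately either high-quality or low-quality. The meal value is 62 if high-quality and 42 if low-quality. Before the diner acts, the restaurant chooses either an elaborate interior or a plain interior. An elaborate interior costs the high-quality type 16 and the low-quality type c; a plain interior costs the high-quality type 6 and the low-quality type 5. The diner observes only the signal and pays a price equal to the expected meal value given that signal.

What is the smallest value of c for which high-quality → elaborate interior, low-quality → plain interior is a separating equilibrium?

25

Under separation: elaborate interior → high-quality (pays 62); plain interior → low-quality (pays 42).
High-quality: 62 − 16 = 46 ≥ 42 − 6 = 36. Holds regardless of c. ✓
Low-quality: 42 − 5 ≥ 62 − c, so c ≥ 62 − 37 = 25.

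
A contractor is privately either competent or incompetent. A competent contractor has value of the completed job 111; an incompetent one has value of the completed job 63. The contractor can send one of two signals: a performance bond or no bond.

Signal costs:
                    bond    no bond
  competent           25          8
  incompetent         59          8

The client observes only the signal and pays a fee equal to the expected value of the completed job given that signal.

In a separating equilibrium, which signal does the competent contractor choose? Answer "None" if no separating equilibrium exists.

Try competent → bond, incompetent → no bond:
  If types separate, bond earns payment 111 and no bond earns 63.
  Competent: bond gives 111 − 25 = 86; no bond gives 63 − 8 = 55. No deviation. ✓
  Incompetent: no bond gives 63 − 8 = 55; bond gives 111 − 59 = 52. No deviation. ✓
Both hold — the competent type sends bond.

bond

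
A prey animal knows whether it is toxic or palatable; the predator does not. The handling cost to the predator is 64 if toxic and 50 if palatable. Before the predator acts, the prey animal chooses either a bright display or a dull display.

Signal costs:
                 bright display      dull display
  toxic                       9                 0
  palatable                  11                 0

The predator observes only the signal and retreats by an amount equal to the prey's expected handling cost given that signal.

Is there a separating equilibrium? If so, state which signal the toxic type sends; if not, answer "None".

None

Try toxic → bright display, palatable → dull display:
  If types separate, bright display earns payment 64 and dull display earns 50.
  Toxic: bright display gives 64 − 9 = 55; dull display gives 50 − 0 = 50. No deviation. ✓
  Palatable: dull display gives 50 − 0 = 50; bright display gives 64 − 11 = 53. Would deviate. ✗
Try toxic → dull display, palatable → bright display:
  If types separate, dull display earns payment 64 and bright display earns 50.
  Toxic: dull display gives 64 − 0 = 64; bright display gives 50 − 9 = 41. No deviation. ✓
  Palatable: bright display gives 50 − 11 = 39; dull display gives 64 − 0 = 64. Would deviate. ✗
Neither assignment is incentive-compatible.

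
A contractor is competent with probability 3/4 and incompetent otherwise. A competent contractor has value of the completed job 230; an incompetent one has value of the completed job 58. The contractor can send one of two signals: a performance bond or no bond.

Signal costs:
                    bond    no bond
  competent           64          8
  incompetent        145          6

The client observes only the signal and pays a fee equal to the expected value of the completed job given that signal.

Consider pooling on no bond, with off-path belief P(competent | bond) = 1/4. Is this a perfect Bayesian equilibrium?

At the pooled signal (no bond) the client holds the prior 3/4 and pays 3/4·230 + 1/4·58 = 187. Off-path (bond) belief 1/4 gives 1/4·230 + 3/4·58 = 101.
Competent: no bond gives 187 − 8 = 179; bond gives 101 − 64 = 37. Stays. ✓
Incompetent: no bond gives 187 − 6 = 181; bond gives 101 − 145 = -44. Stays. ✓

Yes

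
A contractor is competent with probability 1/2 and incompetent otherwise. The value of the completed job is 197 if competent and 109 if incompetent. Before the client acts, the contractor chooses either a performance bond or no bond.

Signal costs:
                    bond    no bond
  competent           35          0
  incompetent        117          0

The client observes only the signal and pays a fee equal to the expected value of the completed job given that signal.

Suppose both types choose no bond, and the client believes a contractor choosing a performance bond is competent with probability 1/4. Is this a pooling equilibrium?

At the pooled signal (no bond) the client holds the prior 1/2 and pays 1/2·197 + 1/2·109 = 153. Off-path (bond) belief 1/4 gives 1/4·197 + 3/4·109 = 131.
Competent: no bond gives 153 − 0 = 153; bond gives 131 − 35 = 96. Stays. ✓
Incompetent: no bond gives 153 − 0 = 153; bond gives 131 − 117 = 14. Stays. ✓

Yes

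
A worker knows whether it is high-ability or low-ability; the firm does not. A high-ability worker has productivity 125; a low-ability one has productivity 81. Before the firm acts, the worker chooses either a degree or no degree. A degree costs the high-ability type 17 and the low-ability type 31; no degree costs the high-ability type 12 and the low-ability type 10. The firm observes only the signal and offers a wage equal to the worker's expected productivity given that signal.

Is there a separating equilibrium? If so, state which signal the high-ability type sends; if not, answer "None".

None

Try high-ability → degree, low-ability → no degree:
  If types separate, degree earns payment 125 and no degree earns 81.
  High-ability: degree gives 125 − 17 = 108; no degree gives 81 − 12 = 69. No deviation. ✓
  Low-ability: no degree gives 81 − 10 = 71; degree gives 125 − 31 = 94. Would deviate. ✗
Try high-ability → no degree, low-ability → degree:
  If types separate, no degree earns payment 125 and degree earns 81.
  High-ability: no degree gives 125 − 12 = 113; degree gives 81 − 17 = 64. No deviation. ✓
  Low-ability: degree gives 81 − 31 = 50; no degree gives 125 − 10 = 115. Would deviate. ✗
Neither assignment is incentive-compatible.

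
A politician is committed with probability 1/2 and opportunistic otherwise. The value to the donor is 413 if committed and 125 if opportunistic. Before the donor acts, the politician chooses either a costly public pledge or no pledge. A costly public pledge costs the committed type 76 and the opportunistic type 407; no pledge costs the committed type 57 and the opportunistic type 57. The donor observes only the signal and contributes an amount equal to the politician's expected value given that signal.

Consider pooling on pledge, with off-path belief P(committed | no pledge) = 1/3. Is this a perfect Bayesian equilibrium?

No

At the pooled signal (pledge) the donor holds the prior 1/2 and pays 1/2·413 + 1/2·125 = 269. Off-path (no pledge) belief 1/3 gives 1/3·413 + 2/3·125 = 221.
Committed: pledge gives 269 − 76 = 193; no pledge gives 221 − 57 = 164. Stays. ✓
Opportunistic: pledge gives 269 − 407 = -138; no pledge gives 221 − 57 = 164. Deviates. ✗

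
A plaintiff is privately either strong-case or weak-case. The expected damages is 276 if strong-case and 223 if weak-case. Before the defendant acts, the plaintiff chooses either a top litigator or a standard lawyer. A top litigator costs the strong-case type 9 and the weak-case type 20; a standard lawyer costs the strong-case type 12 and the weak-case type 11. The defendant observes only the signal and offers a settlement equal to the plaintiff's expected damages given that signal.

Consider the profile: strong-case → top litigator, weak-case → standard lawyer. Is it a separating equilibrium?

No

If types separate, top litigator earns payment 276 and standard lawyer earns 223.
Strong-case: top litigator gives 276 − 9 = 267; standard lawyer gives 223 − 12 = 211. No deviation. ✓
Weak-case: standard lawyer gives 223 − 11 = 212; top litigator gives 276 − 20 = 256. Would deviate. ✗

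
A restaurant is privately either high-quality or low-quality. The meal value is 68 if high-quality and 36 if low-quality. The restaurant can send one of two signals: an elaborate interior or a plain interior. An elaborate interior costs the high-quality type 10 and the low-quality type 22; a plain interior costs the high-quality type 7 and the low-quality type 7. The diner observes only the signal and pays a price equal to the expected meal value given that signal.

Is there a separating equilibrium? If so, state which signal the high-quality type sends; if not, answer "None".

Try high-quality → elaborate interior, low-quality → plain interior:
  Under separation the diner infers type exactly: elaborate interior → high-quality (pays 68), plain interior → low-quality (pays 36).
  High-quality: elaborate interior gives 68 − 10 = 58; plain interior gives 36 − 7 = 29. No deviation. ✓
  Low-quality: plain interior gives 36 − 7 = 29; elaborate interior gives 68 − 22 = 46. Would deviate. ✗
Try high-quality → plain interior, low-quality → elaborate interior:
  Under separation the diner infers type exactly: plain interior → high-quality (pays 68), elaborate interior → low-quality (pays 36).
  High-quality: plain interior gives 68 − 7 = 61; elaborate interior gives 36 − 10 = 26. No deviation. ✓
  Low-quality: elaborate interior gives 36 − 22 = 14; plain interior gives 68 − 7 = 61. Would deviate. ✗
Neither assignment is incentive-compatible.

None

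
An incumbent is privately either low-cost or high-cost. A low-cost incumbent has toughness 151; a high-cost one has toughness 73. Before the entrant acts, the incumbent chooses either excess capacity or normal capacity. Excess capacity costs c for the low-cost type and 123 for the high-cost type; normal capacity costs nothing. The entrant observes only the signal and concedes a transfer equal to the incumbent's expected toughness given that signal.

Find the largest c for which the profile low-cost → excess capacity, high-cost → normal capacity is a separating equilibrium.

Under separation: excess capacity → low-cost (pays 151); normal capacity → high-cost (pays 73).
High-cost: 73 − 0 = 73 ≥ 151 − 123 = 28. Holds regardless of c. ✓
Low-cost: 151 − c ≥ 73 − 0, so c ≤ 151 − 73 = 78.

78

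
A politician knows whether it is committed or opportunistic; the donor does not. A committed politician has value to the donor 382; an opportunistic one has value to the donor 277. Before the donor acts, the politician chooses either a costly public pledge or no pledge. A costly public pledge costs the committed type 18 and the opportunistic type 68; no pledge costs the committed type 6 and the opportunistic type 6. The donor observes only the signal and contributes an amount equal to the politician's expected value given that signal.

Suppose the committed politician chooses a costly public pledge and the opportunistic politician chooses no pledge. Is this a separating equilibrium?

No

If types separate, pledge earns payment 382 and no pledge earns 277.
Committed: pledge gives 382 − 18 = 364; no pledge gives 277 − 6 = 271. No deviation. ✓
Opportunistic: no pledge gives 277 − 6 = 271; pledge gives 382 − 68 = 314. Would deviate. ✗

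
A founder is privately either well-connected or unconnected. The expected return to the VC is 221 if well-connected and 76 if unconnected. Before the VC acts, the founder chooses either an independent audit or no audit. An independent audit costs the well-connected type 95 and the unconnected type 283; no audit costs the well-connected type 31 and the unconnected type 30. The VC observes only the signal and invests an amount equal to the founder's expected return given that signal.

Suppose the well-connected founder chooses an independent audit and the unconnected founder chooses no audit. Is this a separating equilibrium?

Yes

Under separation the VC infers type exactly: audit → well-connected (pays 221), no audit → unconnected (pays 76).
Well-connected: audit gives 221 − 95 = 126; no audit gives 76 − 31 = 45. No deviation. ✓
Unconnected: no audit gives 76 − 30 = 46; audit gives 221 − 283 = -62. No deviation. ✓
Both incentive constraints hold.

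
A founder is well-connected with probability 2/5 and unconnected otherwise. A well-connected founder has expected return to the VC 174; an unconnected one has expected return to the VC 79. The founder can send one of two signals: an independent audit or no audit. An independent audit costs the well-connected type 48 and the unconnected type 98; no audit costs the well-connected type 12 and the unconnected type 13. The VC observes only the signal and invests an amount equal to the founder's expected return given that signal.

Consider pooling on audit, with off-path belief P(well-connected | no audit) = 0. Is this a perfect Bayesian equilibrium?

On the equilibrium path (audit) the VC holds the prior 2/5 and pays 2/5·174 + 3/5·79 = 117. Off-path (no audit) belief 0 gives 0·174 + 1·79 = 79.
Well-connected: audit gives 117 − 48 = 69; no audit gives 79 − 12 = 67. Stays. ✓
Unconnected: audit gives 117 − 98 = 19; no audit gives 79 − 13 = 66. Deviates. ✗

No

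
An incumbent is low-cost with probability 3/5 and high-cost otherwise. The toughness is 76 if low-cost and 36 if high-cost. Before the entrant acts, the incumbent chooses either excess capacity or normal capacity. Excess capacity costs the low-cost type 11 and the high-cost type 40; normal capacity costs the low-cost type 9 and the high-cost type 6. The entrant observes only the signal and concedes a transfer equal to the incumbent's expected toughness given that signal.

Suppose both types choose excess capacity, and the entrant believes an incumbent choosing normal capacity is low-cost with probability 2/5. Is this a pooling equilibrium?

No

At the pooled signal (excess capacity) the entrant holds the prior 3/5 and pays 3/5·76 + 2/5·36 = 60. Off-path (normal capacity) belief 2/5 gives 2/5·76 + 3/5·36 = 52.
Low-cost: excess capacity gives 60 − 11 = 49; normal capacity gives 52 − 9 = 43. Stays. ✓
High-cost: excess capacity gives 60 − 40 = 20; normal capacity gives 52 − 6 = 46. Deviates. ✗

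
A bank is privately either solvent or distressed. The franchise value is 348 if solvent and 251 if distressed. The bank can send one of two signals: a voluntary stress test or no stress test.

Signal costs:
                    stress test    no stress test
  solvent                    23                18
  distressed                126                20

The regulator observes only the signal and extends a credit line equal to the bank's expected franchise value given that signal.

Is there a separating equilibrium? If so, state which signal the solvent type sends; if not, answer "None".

Try solvent → stress test, distressed → no stress test:
  If types separate, stress test earns payment 348 and no stress test earns 251.
  Solvent: stress test gives 348 − 23 = 325; no stress test gives 251 − 18 = 233. No deviation. ✓
  Distressed: no stress test gives 251 − 20 = 231; stress test gives 348 − 126 = 222. No deviation. ✓
Both hold — the solvent type sends stress test.

stress test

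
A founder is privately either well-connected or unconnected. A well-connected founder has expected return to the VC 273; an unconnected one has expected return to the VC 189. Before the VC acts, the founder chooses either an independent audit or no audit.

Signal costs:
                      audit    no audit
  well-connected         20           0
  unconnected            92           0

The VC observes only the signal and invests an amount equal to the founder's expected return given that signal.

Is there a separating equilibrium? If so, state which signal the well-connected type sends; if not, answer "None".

audit

Try well-connected → audit, unconnected → no audit:
  If types separate, audit earns payment 273 and no audit earns 189.
  Well-connected: audit gives 273 − 20 = 253; no audit gives 189 − 0 = 189. No deviation. ✓
  Unconnected: no audit gives 189 − 0 = 189; audit gives 273 − 92 = 181. No deviation. ✓
Both hold — the well-connected type sends audit.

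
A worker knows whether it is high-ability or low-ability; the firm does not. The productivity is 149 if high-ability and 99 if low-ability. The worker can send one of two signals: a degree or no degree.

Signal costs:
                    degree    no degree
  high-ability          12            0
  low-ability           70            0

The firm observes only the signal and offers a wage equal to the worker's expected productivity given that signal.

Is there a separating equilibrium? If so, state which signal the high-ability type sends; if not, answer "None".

Try high-ability → degree, low-ability → no degree:
  Under separation the firm infers type exactly: degree → high-ability (pays 149), no degree → low-ability (pays 99).
  High-ability: degree gives 149 − 12 = 137; no degree gives 99 − 0 = 99. No deviation. ✓
  Low-ability: no degree gives 99 − 0 = 99; degree gives 149 − 70 = 79. No deviation. ✓
Both hold — the high-ability type sends degree.

degree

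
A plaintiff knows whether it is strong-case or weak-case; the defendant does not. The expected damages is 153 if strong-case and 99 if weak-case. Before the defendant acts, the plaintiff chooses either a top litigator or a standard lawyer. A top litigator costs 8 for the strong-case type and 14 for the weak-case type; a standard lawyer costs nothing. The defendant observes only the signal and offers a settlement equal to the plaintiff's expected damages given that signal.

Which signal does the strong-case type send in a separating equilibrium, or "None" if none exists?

Try strong-case → top litigator, weak-case → standard lawyer:
  If types separate, top litigator earns payment 153 and standard lawyer earns 99.
  Strong-case: top litigator gives 153 − 8 = 145; standard lawyer gives 99 − 0 = 99. No deviation. ✓
  Weak-case: standard lawyer gives 99 − 0 = 99; top litigator gives 153 − 14 = 139. Would deviate. ✗
Try strong-case → standard lawyer, weak-case → top litigator:
  If types separate, standard lawyer earns payment 153 and top litigator earns 99.
  Strong-case: standard lawyer gives 153 − 0 = 153; top litigator gives 99 − 8 = 91. No deviation. ✓
  Weak-case: top litigator gives 99 − 14 = 85; standard lawyer gives 153 − 0 = 153. Would deviate. ✗
Neither assignment is incentive-compatible.

None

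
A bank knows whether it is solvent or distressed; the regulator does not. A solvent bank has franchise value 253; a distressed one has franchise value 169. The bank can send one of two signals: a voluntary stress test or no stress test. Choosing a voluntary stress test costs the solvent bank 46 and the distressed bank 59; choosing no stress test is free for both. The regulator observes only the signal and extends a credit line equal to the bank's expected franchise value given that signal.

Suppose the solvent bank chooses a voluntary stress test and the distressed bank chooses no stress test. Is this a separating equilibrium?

No

If types separate, stress test earns payment 253 and no stress test earns 169.
Solvent: stress test gives 253 − 46 = 207; no stress test gives 169 − 0 = 169. No deviation. ✓
Distressed: no stress test gives 169 − 0 = 169; stress test gives 253 − 59 = 194. Would deviate. ✗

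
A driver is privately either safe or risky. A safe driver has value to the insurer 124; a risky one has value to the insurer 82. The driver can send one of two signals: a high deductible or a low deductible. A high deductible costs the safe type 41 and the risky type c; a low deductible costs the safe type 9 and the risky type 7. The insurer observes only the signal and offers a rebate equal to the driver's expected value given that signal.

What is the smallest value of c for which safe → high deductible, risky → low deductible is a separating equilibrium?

49

Under separation: high deductible → safe (pays 124); low deductible → risky (pays 82).
Safe: 124 − 41 = 83 ≥ 82 − 9 = 73. Holds regardless of c. ✓
Risky: 82 − 7 ≥ 124 − c, so c ≥ 124 − 75 = 49.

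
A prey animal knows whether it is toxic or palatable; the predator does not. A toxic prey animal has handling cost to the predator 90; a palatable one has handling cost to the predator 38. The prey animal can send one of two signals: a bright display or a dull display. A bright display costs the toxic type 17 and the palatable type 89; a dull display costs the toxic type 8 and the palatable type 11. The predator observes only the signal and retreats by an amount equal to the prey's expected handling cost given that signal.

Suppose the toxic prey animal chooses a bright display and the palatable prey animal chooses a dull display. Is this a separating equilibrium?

Under separation the predator infers type exactly: bright display → toxic (pays 90), dull display → palatable (pays 38).
Toxic: bright display gives 90 − 17 = 73; dull display gives 38 − 8 = 30. No deviation. ✓
Palatable: dull display gives 38 − 11 = 27; bright display gives 90 − 89 = 1. No deviation. ✓
Neither type gains from mimicking the other.

Yes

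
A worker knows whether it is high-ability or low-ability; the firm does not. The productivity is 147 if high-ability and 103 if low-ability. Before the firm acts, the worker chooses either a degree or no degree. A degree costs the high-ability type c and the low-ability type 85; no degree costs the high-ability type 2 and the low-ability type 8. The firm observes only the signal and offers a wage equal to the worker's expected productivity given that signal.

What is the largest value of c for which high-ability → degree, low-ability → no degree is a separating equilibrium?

46

Under separation: degree → high-ability (pays 147); no degree → low-ability (pays 103).
Low-ability: 103 − 8 = 95 ≥ 147 − 85 = 62. Holds regardless of c. ✓
High-ability: 147 − c ≥ 103 − 2, so c ≤ 147 − 101 = 46.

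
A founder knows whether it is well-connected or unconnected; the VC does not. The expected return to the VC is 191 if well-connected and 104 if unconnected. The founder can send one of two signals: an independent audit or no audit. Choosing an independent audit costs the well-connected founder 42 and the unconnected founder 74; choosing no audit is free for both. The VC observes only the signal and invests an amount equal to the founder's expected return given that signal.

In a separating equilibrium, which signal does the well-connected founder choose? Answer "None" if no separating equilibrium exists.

None

Try well-connected → audit, unconnected → no audit:
  If types separate, audit earns payment 191 and no audit earns 104.
  Well-connected: audit gives 191 − 42 = 149; no audit gives 104 − 0 = 104. No deviation. ✓
  Unconnected: no audit gives 104 − 0 = 104; audit gives 191 − 74 = 117. Would deviate. ✗
Try well-connected → no audit, unconnected → audit:
  If types separate, no audit earns payment 191 and audit earns 104.
  Well-connected: no audit gives 191 − 0 = 191; audit gives 104 − 42 = 62. No deviation. ✓
  Unconnected: audit gives 104 − 74 = 30; no audit gives 191 − 0 = 191. Would deviate. ✗
Neither assignment is incentive-compatible.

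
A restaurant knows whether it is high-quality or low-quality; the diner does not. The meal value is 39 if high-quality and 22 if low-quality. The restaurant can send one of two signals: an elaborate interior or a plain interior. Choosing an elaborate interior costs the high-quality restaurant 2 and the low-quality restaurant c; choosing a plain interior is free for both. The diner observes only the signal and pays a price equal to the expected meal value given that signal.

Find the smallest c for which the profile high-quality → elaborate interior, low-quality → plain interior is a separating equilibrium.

17

Under separation: elaborate interior → high-quality (pays 39); plain interior → low-quality (pays 22).
High-quality: 39 − 2 = 37 ≥ 22 − 0 = 22. Holds regardless of c. ✓
Low-quality: 22 − 0 ≥ 39 − c, so c ≥ 39 − 22 = 17.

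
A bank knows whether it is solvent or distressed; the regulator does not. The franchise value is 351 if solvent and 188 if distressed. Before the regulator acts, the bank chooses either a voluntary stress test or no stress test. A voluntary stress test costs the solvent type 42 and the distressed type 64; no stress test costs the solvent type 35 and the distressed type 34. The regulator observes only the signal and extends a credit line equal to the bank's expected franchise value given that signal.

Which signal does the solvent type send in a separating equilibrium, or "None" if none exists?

Try solvent → stress test, distressed → no stress test:
  If types separate, stress test earns payment 351 and no stress test earns 188.
  Solvent: stress test gives 351 − 42 = 309; no stress test gives 188 − 35 = 153. No deviation. ✓
  Distressed: no stress test gives 188 − 34 = 154; stress test gives 351 − 64 = 287. Would deviate. ✗
Try solvent → no stress test, distressed → stress test:
  If types separate, no stress test earns payment 351 and stress test earns 188.
  Solvent: no stress test gives 351 − 35 = 316; stress test gives 188 − 42 = 146. No deviation. ✓
  Distressed: stress test gives 188 − 64 = 124; no stress test gives 351 − 34 = 317. Would deviate. ✗
Neither assignment is incentive-compatible.

None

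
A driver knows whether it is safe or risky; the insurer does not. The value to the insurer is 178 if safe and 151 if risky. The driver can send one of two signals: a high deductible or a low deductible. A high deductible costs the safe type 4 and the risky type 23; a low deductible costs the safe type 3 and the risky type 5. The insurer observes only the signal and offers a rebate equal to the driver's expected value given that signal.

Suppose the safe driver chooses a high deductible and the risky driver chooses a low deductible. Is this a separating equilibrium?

If types separate, high deductible earns payment 178 and low deductible earns 151.
Safe: high deductible gives 178 − 4 = 174; low deductible gives 151 − 3 = 148. No deviation. ✓
Risky: low deductible gives 151 − 5 = 146; high deductible gives 178 − 23 = 155. Would deviate. ✗

No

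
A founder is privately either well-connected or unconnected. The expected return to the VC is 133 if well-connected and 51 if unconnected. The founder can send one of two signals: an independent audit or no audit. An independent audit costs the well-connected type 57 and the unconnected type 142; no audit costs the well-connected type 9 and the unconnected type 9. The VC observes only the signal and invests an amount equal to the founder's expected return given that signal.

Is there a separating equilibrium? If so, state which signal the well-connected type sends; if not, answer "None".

Try well-connected → audit, unconnected → no audit:
  Under separation the VC infers type exactly: audit → well-connected (pays 133), no audit → unconnected (pays 51).
  Well-connected: audit gives 133 − 57 = 76; no audit gives 51 − 9 = 42. No deviation. ✓
  Unconnected: no audit gives 51 − 9 = 42; audit gives 133 − 142 = -9. No deviation. ✓
Both hold — the well-connected type sends audit.

audit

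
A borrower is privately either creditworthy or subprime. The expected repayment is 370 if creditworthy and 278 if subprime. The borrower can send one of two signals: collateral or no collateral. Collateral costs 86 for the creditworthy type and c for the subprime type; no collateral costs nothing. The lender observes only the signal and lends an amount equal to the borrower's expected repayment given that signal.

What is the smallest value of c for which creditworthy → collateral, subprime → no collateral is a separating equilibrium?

92

Under separation: collateral → creditworthy (pays 370); no collateral → subprime (pays 278).
Creditworthy: 370 − 86 = 284 ≥ 278 − 0 = 278. Holds regardless of c. ✓
Subprime: 278 − 0 ≥ 370 − c, so c ≥ 370 − 278 = 92.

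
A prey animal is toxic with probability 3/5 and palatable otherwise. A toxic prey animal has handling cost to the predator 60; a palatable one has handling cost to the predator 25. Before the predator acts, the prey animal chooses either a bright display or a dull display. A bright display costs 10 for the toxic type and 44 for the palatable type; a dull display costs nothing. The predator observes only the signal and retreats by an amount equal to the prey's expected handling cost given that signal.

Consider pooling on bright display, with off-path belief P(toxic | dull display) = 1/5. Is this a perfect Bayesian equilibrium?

At the pooled signal (bright display) the predator holds the prior 3/5 and pays 3/5·60 + 2/5·25 = 46. Off-path (dull display) belief 1/5 gives 1/5·60 + 4/5·25 = 32.
Toxic: bright display gives 46 − 10 = 36; dull display gives 32 − 0 = 32. Stays. ✓
Palatable: bright display gives 46 − 44 = 2; dull display gives 32 − 0 = 32. Deviates. ✗

No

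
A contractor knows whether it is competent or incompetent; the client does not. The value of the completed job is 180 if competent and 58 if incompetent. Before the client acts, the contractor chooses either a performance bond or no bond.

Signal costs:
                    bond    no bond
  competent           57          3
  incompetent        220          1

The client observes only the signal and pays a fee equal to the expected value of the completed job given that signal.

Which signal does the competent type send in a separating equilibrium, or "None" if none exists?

bond

Try competent → bond, incompetent → no bond:
  If types separate, bond earns payment 180 and no bond earns 58.
  Competent: bond gives 180 − 57 = 123; no bond gives 58 − 3 = 55. No deviation. ✓
  Incompetent: no bond gives 58 − 1 = 57; bond gives 180 − 220 = -40. No deviation. ✓
Both hold — the competent type sends bond.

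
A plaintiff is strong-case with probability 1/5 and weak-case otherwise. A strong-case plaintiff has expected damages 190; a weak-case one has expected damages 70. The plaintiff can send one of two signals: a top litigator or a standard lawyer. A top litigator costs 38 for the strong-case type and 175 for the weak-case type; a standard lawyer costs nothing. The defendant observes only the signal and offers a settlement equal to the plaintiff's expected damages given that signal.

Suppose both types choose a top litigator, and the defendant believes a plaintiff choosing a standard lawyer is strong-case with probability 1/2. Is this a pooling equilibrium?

No

At the pooled signal (top litigator) the defendant holds the prior 1/5 and pays 1/5·190 + 4/5·70 = 94. Off-path (standard lawyer) belief 1/2 gives 1/2·190 + 1/2·70 = 130.
Strong-case: top litigator gives 94 − 38 = 56; standard lawyer gives 130 − 0 = 130. Deviates. ✗
Weak-case: top litigator gives 94 − 175 = -81; standard lawyer gives 130 − 0 = 130. Deviates. ✗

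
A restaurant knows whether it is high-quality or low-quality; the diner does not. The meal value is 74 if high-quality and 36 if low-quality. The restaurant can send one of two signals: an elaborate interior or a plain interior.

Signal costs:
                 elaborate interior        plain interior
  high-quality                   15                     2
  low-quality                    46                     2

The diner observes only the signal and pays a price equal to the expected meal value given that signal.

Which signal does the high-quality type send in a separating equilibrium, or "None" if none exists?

Try high-quality → elaborate interior, low-quality → plain interior:
  Under separation the diner infers type exactly: elaborate interior → high-quality (pays 74), plain interior → low-quality (pays 36).
  High-quality: elaborate interior gives 74 − 15 = 59; plain interior gives 36 − 2 = 34. No deviation. ✓
  Low-quality: plain interior gives 36 − 2 = 34; elaborate interior gives 74 − 46 = 28. No deviation. ✓
Both hold — the high-quality type sends elaborate interior.

elaborate interior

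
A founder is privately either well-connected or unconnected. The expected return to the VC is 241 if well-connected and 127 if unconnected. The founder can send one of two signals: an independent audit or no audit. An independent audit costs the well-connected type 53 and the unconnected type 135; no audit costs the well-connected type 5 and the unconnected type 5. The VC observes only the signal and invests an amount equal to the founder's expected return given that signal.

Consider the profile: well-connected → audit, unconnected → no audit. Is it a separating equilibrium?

If types separate, audit earns payment 241 and no audit earns 127.
Well-connected: audit gives 241 − 53 = 188; no audit gives 127 − 5 = 122. No deviation. ✓
Unconnected: no audit gives 127 − 5 = 122; audit gives 241 − 135 = 106. No deviation. ✓
Both incentive constraints hold.

Yes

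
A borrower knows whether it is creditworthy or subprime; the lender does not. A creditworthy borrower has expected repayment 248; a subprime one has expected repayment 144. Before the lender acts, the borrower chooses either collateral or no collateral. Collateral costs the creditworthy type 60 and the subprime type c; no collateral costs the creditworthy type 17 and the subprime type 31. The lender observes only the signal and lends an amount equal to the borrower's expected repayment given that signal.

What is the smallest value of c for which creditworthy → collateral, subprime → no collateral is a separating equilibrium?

135

Under separation: collateral → creditworthy (pays 248); no collateral → subprime (pays 144).
Creditworthy: 248 − 60 = 188 ≥ 144 − 17 = 127. Holds regardless of c. ✓
Subprime: 144 − 31 ≥ 248 − c, so c ≥ 248 − 113 = 135.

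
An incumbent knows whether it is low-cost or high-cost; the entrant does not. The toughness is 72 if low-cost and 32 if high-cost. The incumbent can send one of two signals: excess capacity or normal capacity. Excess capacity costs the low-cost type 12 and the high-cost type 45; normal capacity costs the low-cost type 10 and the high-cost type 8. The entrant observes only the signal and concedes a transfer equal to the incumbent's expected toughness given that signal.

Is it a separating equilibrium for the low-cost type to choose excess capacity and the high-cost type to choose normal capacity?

No

If types separate, excess capacity earns payment 72 and normal capacity earns 32.
Low-cost: excess capacity gives 72 − 12 = 60; normal capacity gives 32 − 10 = 22. No deviation. ✓
High-cost: normal capacity gives 32 − 8 = 24; excess capacity gives 72 − 45 = 27. Would deviate. ✗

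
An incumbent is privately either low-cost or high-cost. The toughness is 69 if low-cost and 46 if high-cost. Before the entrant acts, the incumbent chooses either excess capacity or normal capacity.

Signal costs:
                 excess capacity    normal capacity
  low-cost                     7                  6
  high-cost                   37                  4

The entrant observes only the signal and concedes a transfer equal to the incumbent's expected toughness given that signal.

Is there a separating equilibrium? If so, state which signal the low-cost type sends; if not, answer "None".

Try low-cost → excess capacity, high-cost → normal capacity:
  If types separate, excess capacity earns payment 69 and normal capacity earns 46.
  Low-cost: excess capacity gives 69 − 7 = 62; normal capacity gives 46 − 6 = 40. No deviation. ✓
  High-cost: normal capacity gives 46 − 4 = 42; excess capacity gives 69 − 37 = 32. No deviation. ✓
Both hold — the low-cost type sends excess capacity.

excess capacity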